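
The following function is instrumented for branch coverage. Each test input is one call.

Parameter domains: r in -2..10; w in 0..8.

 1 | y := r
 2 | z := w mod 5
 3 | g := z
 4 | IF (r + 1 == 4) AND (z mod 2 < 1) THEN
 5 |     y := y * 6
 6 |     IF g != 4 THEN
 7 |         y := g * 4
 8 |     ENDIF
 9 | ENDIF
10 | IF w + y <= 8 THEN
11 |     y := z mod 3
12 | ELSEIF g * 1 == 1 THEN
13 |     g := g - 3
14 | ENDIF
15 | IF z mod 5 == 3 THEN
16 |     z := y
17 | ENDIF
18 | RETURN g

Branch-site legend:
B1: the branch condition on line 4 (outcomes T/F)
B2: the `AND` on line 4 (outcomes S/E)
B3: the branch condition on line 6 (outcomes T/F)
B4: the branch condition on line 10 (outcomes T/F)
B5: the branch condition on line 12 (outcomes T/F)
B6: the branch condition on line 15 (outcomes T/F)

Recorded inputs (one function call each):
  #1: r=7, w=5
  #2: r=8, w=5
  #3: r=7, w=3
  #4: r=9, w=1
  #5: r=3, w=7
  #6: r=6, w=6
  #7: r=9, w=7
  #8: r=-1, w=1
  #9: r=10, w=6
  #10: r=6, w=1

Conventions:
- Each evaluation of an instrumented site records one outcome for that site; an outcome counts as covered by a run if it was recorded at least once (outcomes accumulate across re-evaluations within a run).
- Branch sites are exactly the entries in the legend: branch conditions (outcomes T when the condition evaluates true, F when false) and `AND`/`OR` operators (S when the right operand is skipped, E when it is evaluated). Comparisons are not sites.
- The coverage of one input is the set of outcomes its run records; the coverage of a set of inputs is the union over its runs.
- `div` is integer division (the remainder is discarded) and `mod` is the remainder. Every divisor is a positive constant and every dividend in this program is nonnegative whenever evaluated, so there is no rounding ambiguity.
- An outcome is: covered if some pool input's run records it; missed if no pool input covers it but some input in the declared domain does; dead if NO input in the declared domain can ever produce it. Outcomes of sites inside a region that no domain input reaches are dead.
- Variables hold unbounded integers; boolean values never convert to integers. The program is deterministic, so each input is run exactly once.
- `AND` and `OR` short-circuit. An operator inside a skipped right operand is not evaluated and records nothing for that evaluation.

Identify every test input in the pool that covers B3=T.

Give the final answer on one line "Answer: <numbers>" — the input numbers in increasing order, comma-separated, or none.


input #1 (r=7, w=5): does not produce B3=T
input #2 (r=8, w=5): does not produce B3=T
input #3 (r=7, w=3): does not produce B3=T
input #4 (r=9, w=1): does not produce B3=T
input #5 (r=3, w=7): produces B3=T
input #6 (r=6, w=6): does not produce B3=T
input #7 (r=9, w=7): does not produce B3=T
input #8 (r=-1, w=1): does not produce B3=T
input #9 (r=10, w=6): does not produce B3=T
input #10 (r=6, w=1): does not produce B3=T
Answer: 5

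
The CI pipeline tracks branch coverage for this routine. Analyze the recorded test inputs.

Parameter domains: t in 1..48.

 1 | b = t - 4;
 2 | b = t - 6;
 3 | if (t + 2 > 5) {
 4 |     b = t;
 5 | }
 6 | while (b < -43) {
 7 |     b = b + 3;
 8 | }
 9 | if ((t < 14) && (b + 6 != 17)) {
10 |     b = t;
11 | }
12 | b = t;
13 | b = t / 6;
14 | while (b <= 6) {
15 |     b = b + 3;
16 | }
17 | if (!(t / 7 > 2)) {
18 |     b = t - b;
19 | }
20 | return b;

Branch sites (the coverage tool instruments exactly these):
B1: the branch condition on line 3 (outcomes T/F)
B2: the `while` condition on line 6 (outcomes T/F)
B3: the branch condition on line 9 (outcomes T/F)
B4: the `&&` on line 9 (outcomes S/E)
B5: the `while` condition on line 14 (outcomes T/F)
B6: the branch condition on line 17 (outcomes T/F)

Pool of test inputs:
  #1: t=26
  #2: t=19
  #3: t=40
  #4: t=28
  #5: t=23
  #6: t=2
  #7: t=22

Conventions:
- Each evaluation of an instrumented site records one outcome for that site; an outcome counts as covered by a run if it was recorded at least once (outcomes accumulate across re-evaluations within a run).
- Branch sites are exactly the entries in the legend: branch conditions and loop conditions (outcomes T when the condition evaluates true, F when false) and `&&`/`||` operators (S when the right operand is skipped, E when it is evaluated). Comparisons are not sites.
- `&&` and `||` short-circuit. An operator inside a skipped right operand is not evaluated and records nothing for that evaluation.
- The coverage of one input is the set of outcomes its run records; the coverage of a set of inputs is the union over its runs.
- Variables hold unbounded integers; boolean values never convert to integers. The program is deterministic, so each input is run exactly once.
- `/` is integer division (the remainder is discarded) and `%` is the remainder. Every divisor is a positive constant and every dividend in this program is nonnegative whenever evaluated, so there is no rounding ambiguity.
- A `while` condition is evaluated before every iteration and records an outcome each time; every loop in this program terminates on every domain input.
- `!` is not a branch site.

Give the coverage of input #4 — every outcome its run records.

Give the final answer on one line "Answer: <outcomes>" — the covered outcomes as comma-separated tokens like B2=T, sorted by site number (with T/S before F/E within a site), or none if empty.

Running input #4 (t=28), event by event:
  B1->T, B2->F, B4->S, B3->F, B5->T, B5->F, B6->F
deduplicating events, the covered set is: B1=T, B2=F, B3=F, B4=S, B5=T, B5=F, B6=F

Answer: B1=T, B2=F, B3=F, B4=S, B5=T, B5=F, B6=F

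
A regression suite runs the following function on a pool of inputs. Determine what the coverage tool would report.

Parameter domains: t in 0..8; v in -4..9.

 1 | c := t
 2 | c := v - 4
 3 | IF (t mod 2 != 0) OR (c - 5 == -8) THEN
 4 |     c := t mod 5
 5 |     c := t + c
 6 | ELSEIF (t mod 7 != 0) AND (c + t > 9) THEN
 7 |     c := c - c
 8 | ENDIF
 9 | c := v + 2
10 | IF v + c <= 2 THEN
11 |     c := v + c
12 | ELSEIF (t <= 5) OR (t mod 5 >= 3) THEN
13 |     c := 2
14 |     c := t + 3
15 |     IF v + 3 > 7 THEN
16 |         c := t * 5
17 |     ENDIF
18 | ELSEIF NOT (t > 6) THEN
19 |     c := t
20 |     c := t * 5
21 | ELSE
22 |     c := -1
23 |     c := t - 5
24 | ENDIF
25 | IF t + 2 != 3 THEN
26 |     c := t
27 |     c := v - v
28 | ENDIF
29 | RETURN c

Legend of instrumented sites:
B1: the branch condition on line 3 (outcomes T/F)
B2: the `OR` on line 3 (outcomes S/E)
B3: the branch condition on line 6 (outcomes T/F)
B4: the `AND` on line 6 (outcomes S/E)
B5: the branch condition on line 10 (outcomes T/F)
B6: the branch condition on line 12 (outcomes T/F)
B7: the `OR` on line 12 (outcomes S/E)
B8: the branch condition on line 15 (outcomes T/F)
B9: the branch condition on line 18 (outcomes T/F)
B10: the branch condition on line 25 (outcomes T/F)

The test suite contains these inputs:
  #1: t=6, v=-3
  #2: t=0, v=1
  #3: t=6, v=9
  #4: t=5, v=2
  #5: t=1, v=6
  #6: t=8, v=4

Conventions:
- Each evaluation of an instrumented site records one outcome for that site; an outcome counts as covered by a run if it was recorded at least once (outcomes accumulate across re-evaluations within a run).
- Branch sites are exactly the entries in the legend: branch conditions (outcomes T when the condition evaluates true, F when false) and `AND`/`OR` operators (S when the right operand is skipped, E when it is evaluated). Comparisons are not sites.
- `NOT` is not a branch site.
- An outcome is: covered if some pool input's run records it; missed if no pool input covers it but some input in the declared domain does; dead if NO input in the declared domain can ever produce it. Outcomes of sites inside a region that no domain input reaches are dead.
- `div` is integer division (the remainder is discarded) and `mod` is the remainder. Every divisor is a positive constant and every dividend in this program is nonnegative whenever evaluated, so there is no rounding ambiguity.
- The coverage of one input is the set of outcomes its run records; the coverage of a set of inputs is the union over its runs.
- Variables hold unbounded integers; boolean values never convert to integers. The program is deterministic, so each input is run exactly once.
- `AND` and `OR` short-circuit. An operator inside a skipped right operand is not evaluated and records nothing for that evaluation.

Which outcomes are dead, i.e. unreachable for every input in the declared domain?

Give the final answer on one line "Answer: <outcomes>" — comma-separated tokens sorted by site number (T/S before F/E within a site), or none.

checking every outcome against all 126 domain inputs:
  reachable outcomes have witnesses, e.g. B1=T (e.g. t=0, v=1), B1=F (e.g. t=0, v=-4), B2=S (e.g. t=1, v=-4), B2=E (e.g. t=0, v=-4)

Answer: none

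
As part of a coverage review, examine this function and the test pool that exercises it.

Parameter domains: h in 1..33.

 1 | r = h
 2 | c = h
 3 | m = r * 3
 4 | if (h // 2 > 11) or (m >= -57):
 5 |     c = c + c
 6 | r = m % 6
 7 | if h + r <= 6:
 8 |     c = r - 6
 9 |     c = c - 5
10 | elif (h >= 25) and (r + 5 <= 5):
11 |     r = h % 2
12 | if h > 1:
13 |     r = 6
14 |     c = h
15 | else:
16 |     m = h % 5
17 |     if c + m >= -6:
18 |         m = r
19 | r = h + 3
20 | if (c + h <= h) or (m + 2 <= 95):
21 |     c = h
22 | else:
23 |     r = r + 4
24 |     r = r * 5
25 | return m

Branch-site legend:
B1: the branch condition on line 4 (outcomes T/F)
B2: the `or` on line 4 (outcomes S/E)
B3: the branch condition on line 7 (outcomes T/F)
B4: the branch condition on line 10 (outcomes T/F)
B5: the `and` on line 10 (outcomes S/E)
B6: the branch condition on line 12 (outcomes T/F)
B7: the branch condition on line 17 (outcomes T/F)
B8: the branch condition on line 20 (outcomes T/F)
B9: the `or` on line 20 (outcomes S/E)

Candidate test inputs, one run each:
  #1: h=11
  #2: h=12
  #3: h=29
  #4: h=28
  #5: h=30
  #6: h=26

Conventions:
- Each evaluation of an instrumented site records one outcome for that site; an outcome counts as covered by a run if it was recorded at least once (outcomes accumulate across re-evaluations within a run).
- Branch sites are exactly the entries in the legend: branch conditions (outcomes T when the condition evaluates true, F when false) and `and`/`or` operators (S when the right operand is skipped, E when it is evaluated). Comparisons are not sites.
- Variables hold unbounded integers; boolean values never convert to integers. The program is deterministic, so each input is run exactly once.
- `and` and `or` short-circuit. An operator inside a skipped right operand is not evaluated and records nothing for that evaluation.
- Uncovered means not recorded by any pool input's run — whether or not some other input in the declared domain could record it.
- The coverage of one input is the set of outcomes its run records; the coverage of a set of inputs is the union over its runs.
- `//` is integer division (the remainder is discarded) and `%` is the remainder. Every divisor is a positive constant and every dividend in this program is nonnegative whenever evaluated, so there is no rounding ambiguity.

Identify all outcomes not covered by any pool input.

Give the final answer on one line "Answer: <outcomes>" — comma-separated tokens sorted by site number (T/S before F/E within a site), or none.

run #1 (h=11) runs B2->E, B1->T, B3->F, B5->S, B4->F, B6->T, B9->E, B8->T; records B1=T, B2=E, B3=F, B4=F, B5=S, B6=T, B8=T, B9=E
run #2 (h=12) runs B2->E, B1->T, B3->F, B5->S, B4->F, B6->T, B9->E, B8->T; records B1=T, B2=E, B3=F, B4=F, B5=S, B6=T, B8=T, B9=E
run #3 (h=29) runs B2->S, B1->T, B3->F, B5->E, B4->F, B6->T, B9->E, B8->T; records B1=T, B2=S, B3=F, B4=F, B5=E, B6=T, B8=T, B9=E
run #4 (h=28) runs B2->S, B1->T, B3->F, B5->E, B4->T, B6->T, B9->E, B8->T; records B1=T, B2=S, B3=F, B4=T, B5=E, B6=T, B8=T, B9=E
run #5 (h=30) runs B2->S, B1->T, B3->F, B5->E, B4->T, B6->T, B9->E, B8->T; records B1=T, B2=S, B3=F, B4=T, B5=E, B6=T, B8=T, B9=E
run #6 (h=26) runs B2->S, B1->T, B3->F, B5->E, B4->T, B6->T, B9->E, B8->T; records B1=T, B2=S, B3=F, B4=T, B5=E, B6=T, B8=T, B9=E
union over the pool: B1=T, B2=S, B2=E, B3=F, B4=T, B4=F, B5=S, B5=E, B6=T, B8=T, B9=E
uncovered (7 of 18): B1=F, B3=T, B6=F, B7=T, B7=F, B8=F, B9=S

Answer: B1=F, B3=T, B6=F, B7=T, B7=F, B8=F, B9=S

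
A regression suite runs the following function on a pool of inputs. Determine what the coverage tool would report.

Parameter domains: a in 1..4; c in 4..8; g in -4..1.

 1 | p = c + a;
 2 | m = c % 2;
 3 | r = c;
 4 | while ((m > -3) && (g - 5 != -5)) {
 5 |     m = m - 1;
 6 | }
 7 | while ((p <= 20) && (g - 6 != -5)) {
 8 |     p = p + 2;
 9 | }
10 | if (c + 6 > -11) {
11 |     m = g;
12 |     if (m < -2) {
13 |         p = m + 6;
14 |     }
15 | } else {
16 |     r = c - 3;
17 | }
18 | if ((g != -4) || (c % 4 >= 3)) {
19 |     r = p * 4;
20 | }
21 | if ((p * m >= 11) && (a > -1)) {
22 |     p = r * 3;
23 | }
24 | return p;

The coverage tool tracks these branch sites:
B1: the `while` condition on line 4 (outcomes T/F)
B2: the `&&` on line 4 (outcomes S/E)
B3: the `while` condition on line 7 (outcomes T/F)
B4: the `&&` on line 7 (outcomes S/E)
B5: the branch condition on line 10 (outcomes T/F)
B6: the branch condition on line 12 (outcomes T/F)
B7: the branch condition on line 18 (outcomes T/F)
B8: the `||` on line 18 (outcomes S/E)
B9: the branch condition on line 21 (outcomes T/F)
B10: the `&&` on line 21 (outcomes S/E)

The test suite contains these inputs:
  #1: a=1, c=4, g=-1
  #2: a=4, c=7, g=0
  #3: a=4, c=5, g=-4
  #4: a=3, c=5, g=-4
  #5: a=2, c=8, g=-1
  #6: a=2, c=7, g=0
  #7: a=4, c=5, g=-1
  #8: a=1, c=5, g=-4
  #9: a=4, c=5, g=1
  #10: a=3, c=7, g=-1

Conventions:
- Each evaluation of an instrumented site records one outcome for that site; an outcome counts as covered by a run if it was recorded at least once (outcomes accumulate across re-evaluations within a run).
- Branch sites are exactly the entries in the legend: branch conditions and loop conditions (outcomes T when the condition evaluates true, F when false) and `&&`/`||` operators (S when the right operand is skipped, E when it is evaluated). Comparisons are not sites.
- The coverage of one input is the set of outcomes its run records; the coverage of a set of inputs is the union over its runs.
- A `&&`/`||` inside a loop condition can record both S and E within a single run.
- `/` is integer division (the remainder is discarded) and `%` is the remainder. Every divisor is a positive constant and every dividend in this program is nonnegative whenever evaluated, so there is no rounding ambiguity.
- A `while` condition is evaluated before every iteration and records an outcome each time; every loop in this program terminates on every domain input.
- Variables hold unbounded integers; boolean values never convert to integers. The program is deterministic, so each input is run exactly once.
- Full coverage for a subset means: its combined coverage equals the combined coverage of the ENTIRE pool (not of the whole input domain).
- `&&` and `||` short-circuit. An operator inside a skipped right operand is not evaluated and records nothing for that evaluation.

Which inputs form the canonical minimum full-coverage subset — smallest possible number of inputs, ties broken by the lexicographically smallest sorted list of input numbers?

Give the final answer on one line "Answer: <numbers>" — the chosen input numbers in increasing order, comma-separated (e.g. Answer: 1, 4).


test 1 (a=1, c=4, g=-1) fires B2->E, B1->T, B2->E, B1->T, B2->E, B1->T, B2->S, B1->F, B4->E, B3->T, B4->E, B3->T, B4->E, B3->T, ...; hits B1=T, B1=F, B2=S, B2=E, B3=T, B3=F, B4=S, B4=E, B5=T, B6=F, B7=T, B8=S, B9=F, B10=S
test 2 (a=4, c=7, g=0) fires B2->E, B1->F, B4->E, B3->T, B4->E, B3->T, B4->E, B3->T, B4->E, B3->T, B4->E, B3->T, B4->S, B3->F, ...; hits B1=F, B2=E, B3=T, B3=F, B4=S, B4=E, B5=T, B6=F, B7=T, B8=S, B9=F, B10=S
test 3 (a=4, c=5, g=-4) fires B2->E, B1->T, B2->E, B1->T, B2->E, B1->T, B2->E, B1->T, B2->S, B1->F, B4->E, B3->T, B4->E, B3->T, ...; hits B1=T, B1=F, B2=S, B2=E, B3=T, B3=F, B4=S, B4=E, B5=T, B6=T, B7=F, B8=E, B9=F, B10=S
test 4 (a=3, c=5, g=-4) fires B2->E, B1->T, B2->E, B1->T, B2->E, B1->T, B2->E, B1->T, B2->S, B1->F, B4->E, B3->T, B4->E, B3->T, ...; hits B1=T, B1=F, B2=S, B2=E, B3=T, B3=F, B4=S, B4=E, B5=T, B6=T, B7=F, B8=E, B9=F, B10=S
test 5 (a=2, c=8, g=-1) fires B2->E, B1->T, B2->E, B1->T, B2->E, B1->T, B2->S, B1->F, B4->E, B3->T, B4->E, B3->T, B4->E, B3->T, ...; hits B1=T, B1=F, B2=S, B2=E, B3=T, B3=F, B4=S, B4=E, B5=T, B6=F, B7=T, B8=S, B9=F, B10=S
test 6 (a=2, c=7, g=0) fires B2->E, B1->F, B4->E, B3->T, B4->E, B3->T, B4->E, B3->T, B4->E, B3->T, B4->E, B3->T, B4->E, B3->T, ...; hits B1=F, B2=E, B3=T, B3=F, B4=S, B4=E, B5=T, B6=F, B7=T, B8=S, B9=F, B10=S
test 7 (a=4, c=5, g=-1) fires B2->E, B1->T, B2->E, B1->T, B2->E, B1->T, B2->E, B1->T, B2->S, B1->F, B4->E, B3->T, B4->E, B3->T, ...; hits B1=T, B1=F, B2=S, B2=E, B3=T, B3=F, B4=S, B4=E, B5=T, B6=F, B7=T, B8=S, B9=F, B10=S
test 8 (a=1, c=5, g=-4) fires B2->E, B1->T, B2->E, B1->T, B2->E, B1->T, B2->E, B1->T, B2->S, B1->F, B4->E, B3->T, B4->E, B3->T, ...; hits B1=T, B1=F, B2=S, B2=E, B3=T, B3=F, B4=S, B4=E, B5=T, B6=T, B7=F, B8=E, B9=F, B10=S
test 9 (a=4, c=5, g=1) fires B2->E, B1->T, B2->E, B1->T, B2->E, B1->T, B2->E, B1->T, B2->S, B1->F, B4->E, B3->F, B5->T, B6->F, ...; hits B1=T, B1=F, B2=S, B2=E, B3=F, B4=E, B5=T, B6=F, B7=T, B8=S, B9=F, B10=S
test 10 (a=3, c=7, g=-1) fires B2->E, B1->T, B2->E, B1->T, B2->E, B1->T, B2->E, B1->T, B2->S, B1->F, B4->E, B3->T, B4->E, B3->T, ...; hits B1=T, B1=F, B2=S, B2=E, B3=T, B3=F, B4=S, B4=E, B5=T, B6=F, B7=T, B8=S, B9=F, B10=S
union over all inputs: B1=T, B1=F, B2=S, B2=E, B3=T, B3=F, B4=S, B4=E, B5=T, B6=T, B6=F, B7=T, B7=F, B8=S, B8=E, B9=F, B10=S (17 outcomes)
size 1 is not enough: best union over all size-1 subsets is 14/17
the canonical winner is {1, 3}: size 2, full 17-outcome coverage, earliest index list among size-2 covers
Answer: 1, 3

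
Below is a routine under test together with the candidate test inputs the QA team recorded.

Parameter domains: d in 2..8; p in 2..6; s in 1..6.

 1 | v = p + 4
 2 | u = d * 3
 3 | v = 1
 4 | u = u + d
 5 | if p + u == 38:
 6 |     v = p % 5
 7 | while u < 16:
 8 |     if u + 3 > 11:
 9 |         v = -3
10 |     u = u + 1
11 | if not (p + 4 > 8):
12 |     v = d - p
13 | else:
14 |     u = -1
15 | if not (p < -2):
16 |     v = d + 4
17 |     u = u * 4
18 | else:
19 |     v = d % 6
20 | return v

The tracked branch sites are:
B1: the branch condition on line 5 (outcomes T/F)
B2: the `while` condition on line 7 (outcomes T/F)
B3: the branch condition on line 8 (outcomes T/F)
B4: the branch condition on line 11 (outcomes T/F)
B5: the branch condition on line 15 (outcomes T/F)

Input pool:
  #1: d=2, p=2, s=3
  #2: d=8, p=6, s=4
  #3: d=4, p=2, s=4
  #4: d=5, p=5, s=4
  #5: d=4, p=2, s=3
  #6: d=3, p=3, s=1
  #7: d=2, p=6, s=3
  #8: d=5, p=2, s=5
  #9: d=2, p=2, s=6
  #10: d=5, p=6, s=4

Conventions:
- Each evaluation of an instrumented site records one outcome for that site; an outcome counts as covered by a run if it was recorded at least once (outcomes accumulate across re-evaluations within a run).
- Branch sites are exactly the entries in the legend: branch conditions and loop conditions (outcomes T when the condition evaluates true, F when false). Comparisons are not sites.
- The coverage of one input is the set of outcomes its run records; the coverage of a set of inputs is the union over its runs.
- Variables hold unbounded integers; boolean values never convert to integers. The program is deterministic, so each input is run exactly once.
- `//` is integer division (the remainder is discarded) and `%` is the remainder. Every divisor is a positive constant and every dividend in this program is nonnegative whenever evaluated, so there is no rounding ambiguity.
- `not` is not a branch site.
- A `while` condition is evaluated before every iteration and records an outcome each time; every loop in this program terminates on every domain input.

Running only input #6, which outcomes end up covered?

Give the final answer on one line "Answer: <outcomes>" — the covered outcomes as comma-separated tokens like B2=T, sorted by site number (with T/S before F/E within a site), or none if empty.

Event log for input #6 (d=3, p=3, s=1):
  B1->F, B2->T, B3->T, B2->T, B3->T, B2->T, B3->T, B2->T, B3->T, B2->F
  B4->T, B5->T
distinct outcomes covered: B1=F, B2=T, B2=F, B3=T, B4=T, B5=T

Answer: B1=F, B2=T, B2=F, B3=T, B4=T, B5=T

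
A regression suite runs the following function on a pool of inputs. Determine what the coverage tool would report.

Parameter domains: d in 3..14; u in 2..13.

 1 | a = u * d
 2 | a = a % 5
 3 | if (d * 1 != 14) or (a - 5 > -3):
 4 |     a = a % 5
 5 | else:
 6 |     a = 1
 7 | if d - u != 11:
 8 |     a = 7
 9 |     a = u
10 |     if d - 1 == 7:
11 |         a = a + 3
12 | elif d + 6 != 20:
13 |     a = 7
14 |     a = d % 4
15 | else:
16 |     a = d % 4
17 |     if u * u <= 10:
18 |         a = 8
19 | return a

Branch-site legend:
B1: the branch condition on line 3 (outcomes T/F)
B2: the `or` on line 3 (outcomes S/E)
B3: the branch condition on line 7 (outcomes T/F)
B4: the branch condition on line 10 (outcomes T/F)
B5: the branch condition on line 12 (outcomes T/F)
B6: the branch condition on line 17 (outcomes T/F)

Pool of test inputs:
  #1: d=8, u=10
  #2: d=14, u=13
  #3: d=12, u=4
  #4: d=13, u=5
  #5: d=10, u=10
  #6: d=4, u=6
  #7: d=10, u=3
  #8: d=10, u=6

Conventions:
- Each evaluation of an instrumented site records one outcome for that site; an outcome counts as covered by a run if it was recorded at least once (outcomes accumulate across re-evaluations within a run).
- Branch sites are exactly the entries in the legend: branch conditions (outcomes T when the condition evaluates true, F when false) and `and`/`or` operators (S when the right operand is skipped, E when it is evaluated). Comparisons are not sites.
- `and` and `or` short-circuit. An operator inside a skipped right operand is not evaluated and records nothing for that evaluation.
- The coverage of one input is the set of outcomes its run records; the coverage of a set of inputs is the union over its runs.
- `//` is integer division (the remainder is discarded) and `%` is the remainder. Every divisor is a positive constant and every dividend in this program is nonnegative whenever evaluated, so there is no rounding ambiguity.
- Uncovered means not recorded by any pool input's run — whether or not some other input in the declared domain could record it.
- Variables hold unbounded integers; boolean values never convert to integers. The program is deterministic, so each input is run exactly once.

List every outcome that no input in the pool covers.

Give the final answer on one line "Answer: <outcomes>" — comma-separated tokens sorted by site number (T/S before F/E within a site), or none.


input #1 (d=8, u=10): covers B1=T, B2=S, B3=T, B4=T
input #2 (d=14, u=13): covers B1=F, B2=E, B3=T, B4=F
input #3 (d=12, u=4): covers B1=T, B2=S, B3=T, B4=F
input #4 (d=13, u=5): covers B1=T, B2=S, B3=T, B4=F
input #5 (d=10, u=10): covers B1=T, B2=S, B3=T, B4=F
input #6 (d=4, u=6): covers B1=T, B2=S, B3=T, B4=F
input #7 (d=10, u=3): covers B1=T, B2=S, B3=T, B4=F
input #8 (d=10, u=6): covers B1=T, B2=S, B3=T, B4=F
union over the pool: B1=T, B1=F, B2=S, B2=E, B3=T, B4=T, B4=F
uncovered (5 of 12): B3=F, B5=T, B5=F, B6=T, B6=F
Answer: B3=F, B5=T, B5=F, B6=T, B6=F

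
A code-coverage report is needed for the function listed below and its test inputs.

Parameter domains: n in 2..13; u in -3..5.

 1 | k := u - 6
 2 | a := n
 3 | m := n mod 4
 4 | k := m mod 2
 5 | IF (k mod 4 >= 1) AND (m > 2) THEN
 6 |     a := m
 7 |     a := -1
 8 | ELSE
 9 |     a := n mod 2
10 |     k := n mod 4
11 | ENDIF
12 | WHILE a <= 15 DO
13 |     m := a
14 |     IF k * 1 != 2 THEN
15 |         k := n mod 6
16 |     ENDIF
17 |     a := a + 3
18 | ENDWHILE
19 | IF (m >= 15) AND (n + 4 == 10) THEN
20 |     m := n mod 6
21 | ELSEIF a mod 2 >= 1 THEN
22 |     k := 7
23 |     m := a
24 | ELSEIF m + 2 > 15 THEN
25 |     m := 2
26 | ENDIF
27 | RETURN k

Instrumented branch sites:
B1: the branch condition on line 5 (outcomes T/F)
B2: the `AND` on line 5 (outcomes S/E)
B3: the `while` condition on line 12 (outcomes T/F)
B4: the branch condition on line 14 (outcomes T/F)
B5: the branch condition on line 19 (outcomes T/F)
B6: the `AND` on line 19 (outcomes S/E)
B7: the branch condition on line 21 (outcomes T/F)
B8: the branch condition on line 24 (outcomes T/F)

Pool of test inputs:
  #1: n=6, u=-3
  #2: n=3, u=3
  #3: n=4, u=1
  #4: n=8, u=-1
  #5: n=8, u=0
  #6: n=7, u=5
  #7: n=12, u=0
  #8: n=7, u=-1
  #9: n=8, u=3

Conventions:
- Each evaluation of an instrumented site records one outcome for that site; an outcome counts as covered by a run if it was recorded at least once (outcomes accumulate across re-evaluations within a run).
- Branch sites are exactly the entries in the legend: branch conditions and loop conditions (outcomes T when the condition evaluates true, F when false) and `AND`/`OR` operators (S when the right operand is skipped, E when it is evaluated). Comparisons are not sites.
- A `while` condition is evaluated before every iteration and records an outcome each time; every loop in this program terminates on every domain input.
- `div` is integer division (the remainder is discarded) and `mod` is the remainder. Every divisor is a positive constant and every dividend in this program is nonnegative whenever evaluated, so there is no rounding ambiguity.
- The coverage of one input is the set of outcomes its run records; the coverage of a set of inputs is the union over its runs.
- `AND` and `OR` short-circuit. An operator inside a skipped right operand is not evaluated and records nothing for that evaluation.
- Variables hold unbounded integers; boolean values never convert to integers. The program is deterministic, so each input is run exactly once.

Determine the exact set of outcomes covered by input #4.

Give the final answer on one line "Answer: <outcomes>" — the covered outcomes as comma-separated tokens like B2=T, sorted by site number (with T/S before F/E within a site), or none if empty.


Event log for input #4 (n=8, u=-1):
  B2->S, B1->F, B3->T, B4->T, B3->T, B4->F, B3->T, B4->F, B3->T, B4->F
  B3->T, B4->F, B3->T, B4->F, B3->F, B6->E, B5->F, B7->F, B8->T
distinct outcomes covered: B1=F, B2=S, B3=T, B3=F, B4=T, B4=F, B5=F, B6=E, B7=F, B8=T
Answer: B1=F, B2=S, B3=T, B3=F, B4=T, B4=F, B5=F, B6=E, B7=F, B8=T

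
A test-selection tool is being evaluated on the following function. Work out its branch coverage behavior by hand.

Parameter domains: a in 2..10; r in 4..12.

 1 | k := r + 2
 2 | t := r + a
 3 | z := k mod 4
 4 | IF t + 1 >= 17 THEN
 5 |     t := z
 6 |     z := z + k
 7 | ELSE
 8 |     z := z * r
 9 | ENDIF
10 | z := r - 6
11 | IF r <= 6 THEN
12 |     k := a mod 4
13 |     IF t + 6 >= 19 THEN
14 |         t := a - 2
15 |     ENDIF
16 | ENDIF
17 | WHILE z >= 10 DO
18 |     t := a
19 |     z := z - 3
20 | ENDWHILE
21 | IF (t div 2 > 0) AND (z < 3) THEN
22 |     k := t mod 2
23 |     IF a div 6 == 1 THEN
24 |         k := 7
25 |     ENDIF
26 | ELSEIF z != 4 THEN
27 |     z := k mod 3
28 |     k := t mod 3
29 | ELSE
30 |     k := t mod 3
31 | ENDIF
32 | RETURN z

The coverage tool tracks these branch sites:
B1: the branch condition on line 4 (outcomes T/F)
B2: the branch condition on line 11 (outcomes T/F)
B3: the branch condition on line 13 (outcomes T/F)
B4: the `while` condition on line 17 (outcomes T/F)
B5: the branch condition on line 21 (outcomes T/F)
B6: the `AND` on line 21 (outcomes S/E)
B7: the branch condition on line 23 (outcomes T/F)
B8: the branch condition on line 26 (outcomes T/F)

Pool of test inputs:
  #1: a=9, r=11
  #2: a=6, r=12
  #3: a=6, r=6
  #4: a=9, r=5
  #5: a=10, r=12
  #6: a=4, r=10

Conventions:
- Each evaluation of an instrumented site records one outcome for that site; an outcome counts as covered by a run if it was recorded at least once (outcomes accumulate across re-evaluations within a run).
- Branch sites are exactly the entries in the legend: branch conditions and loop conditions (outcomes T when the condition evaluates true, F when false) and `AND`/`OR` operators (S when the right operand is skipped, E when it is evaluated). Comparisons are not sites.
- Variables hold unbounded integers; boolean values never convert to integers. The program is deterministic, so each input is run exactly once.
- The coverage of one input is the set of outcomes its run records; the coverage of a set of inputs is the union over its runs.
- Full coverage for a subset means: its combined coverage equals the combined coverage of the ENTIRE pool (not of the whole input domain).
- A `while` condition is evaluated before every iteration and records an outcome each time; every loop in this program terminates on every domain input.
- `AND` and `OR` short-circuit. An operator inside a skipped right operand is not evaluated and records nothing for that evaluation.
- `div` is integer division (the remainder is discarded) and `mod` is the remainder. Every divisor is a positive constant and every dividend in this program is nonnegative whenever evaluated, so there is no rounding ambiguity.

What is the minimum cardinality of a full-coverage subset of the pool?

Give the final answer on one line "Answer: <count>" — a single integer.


input #1, a=9, r=11: events B1->T, B2->F, B4->F, B6->S, B5->F, B8->T; outcomes B1=T, B2=F, B4=F, B5=F, B6=S, B8=T
input #2, a=6, r=12: events B1->T, B2->F, B4->F, B6->E, B5->F, B8->T; outcomes B1=T, B2=F, B4=F, B5=F, B6=E, B8=T
input #3, a=6, r=6: events B1->F, B2->T, B3->F, B4->F, B6->E, B5->T, B7->T; outcomes B1=F, B2=T, B3=F, B4=F, B5=T, B6=E, B7=T
input #4, a=9, r=5: events B1->F, B2->T, B3->T, B4->F, B6->E, B5->T, B7->T; outcomes B1=F, B2=T, B3=T, B4=F, B5=T, B6=E, B7=T
input #5, a=10, r=12: events B1->T, B2->F, B4->F, B6->E, B5->F, B8->T; outcomes B1=T, B2=F, B4=F, B5=F, B6=E, B8=T
input #6, a=4, r=10: events B1->F, B2->F, B4->F, B6->E, B5->F, B8->F; outcomes B1=F, B2=F, B4=F, B5=F, B6=E, B8=F
pool-wide coverage (14 outcomes): B1=T, B1=F, B2=T, B2=F, B3=T, B3=F, B4=F, B5=T, B5=F, B6=S, B6=E, B7=T, B8=T, B8=F
every size-1 subset falls short of the 14 outcomes (best: 7/14)
every size-2 subset falls short of the 14 outcomes (best: 12/14)
every size-3 subset falls short of the 14 outcomes (best: 13/14)
inputs {1, 3, 4, 6} (size 4) cover everything; no size-4 subset with a lexicographically smaller index list covers all 14
Answer: 4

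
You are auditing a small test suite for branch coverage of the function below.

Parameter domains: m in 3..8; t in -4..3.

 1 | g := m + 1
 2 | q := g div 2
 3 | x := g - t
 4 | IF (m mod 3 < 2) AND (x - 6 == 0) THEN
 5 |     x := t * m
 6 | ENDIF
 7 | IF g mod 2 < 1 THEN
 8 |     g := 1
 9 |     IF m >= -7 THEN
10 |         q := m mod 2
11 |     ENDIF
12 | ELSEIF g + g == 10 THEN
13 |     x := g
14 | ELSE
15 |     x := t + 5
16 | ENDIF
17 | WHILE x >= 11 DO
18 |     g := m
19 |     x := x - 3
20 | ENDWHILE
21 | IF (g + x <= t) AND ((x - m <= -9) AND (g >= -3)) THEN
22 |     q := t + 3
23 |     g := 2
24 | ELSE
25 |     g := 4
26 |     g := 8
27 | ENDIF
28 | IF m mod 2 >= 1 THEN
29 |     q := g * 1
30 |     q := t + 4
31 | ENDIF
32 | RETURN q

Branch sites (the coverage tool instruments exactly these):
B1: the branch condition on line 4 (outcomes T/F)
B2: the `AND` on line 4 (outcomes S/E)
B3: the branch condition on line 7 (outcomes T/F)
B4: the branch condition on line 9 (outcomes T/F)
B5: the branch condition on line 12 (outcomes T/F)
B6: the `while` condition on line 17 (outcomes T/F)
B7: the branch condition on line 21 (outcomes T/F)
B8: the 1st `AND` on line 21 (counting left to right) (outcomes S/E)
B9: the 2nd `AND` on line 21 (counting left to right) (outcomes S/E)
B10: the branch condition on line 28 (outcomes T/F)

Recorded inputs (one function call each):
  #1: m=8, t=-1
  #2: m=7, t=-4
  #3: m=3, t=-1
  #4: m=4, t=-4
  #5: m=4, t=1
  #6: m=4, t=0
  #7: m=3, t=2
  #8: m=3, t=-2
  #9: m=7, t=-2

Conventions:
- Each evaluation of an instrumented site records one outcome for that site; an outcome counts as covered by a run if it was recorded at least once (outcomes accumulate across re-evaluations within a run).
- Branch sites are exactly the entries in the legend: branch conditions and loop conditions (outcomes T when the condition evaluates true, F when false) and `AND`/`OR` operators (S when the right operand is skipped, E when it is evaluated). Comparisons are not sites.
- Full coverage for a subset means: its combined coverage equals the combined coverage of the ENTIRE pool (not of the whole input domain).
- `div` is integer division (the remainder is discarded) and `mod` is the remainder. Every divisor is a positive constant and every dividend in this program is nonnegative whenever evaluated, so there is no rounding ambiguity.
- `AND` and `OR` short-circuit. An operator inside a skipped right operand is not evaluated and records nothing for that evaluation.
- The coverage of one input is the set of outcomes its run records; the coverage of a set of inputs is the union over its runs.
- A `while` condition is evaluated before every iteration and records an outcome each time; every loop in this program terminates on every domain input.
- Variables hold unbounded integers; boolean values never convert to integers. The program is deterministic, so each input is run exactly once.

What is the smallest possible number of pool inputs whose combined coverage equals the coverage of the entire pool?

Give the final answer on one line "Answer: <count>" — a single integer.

run #1 (m=8, t=-1) runs B2->S, B1->F, B3->F, B5->F, B6->F, B8->S, B7->F, B10->F; records B1=F, B2=S, B3=F, B5=F, B6=F, B7=F, B8=S, B10=F
run #2 (m=7, t=-4) runs B2->E, B1->F, B3->T, B4->T, B6->T, B6->F, B8->S, B7->F, B10->T; records B1=F, B2=E, B3=T, B4=T, B6=T, B6=F, B7=F, B8=S, B10=T
run #3 (m=3, t=-1) runs B2->E, B1->F, B3->T, B4->T, B6->F, B8->S, B7->F, B10->T; records B1=F, B2=E, B3=T, B4=T, B6=F, B7=F, B8=S, B10=T
run #4 (m=4, t=-4) runs B2->E, B1->F, B3->F, B5->T, B6->F, B8->S, B7->F, B10->F; records B1=F, B2=E, B3=F, B5=T, B6=F, B7=F, B8=S, B10=F
run #5 (m=4, t=1) runs B2->E, B1->F, B3->F, B5->T, B6->F, B8->S, B7->F, B10->F; records B1=F, B2=E, B3=F, B5=T, B6=F, B7=F, B8=S, B10=F
run #6 (m=4, t=0) runs B2->E, B1->F, B3->F, B5->T, B6->F, B8->S, B7->F, B10->F; records B1=F, B2=E, B3=F, B5=T, B6=F, B7=F, B8=S, B10=F
run #7 (m=3, t=2) runs B2->E, B1->F, B3->T, B4->T, B6->F, B8->S, B7->F, B10->T; records B1=F, B2=E, B3=T, B4=T, B6=F, B7=F, B8=S, B10=T
run #8 (m=3, t=-2) runs B2->E, B1->T, B3->T, B4->T, B6->F, B8->E, B9->E, B7->T, B10->T; records B1=T, B2=E, B3=T, B4=T, B6=F, B7=T, B8=E, B9=E, B10=T
run #9 (m=7, t=-2) runs B2->E, B1->F, B3->T, B4->T, B6->F, B8->S, B7->F, B10->T; records B1=F, B2=E, B3=T, B4=T, B6=F, B7=F, B8=S, B10=T
union over all inputs: B1=T, B1=F, B2=S, B2=E, B3=T, B3=F, B4=T, B5=T, B5=F, B6=T, B6=F, B7=T, B7=F, B8=S, B8=E, B9=E, B10=T, B10=F (18 outcomes)
no size-1 subset reaches all 18 outcomes (best union: 9/18)
no size-2 subset reaches all 18 outcomes (best union: 16/18)
no size-3 subset reaches all 18 outcomes (best union: 17/18)
the canonical winner is {1, 2, 4, 8}: size 4, full 18-outcome coverage, earliest index list among size-4 covers

Answer: 4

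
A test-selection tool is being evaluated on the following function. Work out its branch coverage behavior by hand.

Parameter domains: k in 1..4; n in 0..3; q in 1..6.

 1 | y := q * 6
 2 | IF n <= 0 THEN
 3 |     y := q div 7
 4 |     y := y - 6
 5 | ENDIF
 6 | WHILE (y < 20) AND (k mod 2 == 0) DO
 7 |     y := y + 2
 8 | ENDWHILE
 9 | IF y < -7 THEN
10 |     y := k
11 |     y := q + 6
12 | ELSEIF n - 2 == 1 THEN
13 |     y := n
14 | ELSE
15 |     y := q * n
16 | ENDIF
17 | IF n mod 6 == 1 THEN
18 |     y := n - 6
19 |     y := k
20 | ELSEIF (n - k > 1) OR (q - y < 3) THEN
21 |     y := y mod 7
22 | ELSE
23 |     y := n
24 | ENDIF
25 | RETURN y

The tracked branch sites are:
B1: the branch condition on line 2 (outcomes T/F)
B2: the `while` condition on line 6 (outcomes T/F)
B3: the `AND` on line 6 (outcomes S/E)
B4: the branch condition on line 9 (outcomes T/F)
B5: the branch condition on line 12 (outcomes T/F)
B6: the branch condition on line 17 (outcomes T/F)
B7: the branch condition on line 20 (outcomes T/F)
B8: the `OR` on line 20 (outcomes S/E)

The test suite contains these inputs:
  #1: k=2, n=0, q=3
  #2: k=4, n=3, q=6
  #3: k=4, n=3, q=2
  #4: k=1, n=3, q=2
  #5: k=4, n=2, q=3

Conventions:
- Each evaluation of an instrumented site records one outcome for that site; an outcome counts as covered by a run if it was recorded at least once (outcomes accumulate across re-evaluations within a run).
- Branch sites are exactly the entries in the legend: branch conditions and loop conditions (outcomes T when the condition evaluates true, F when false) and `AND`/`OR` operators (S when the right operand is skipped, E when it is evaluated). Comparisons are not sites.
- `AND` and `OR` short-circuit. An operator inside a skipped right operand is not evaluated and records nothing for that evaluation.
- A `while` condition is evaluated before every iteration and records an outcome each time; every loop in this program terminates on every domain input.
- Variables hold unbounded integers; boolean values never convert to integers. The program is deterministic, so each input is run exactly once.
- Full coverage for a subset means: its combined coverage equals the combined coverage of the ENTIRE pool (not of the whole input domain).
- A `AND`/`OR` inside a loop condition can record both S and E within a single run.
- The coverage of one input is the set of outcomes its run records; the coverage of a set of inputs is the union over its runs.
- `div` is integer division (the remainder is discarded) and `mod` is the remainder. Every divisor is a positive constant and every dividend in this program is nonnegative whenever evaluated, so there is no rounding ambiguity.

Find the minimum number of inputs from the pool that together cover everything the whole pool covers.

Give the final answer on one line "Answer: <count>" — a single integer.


input #1 (k=2, n=0, q=3): covers B1=T, B2=T, B2=F, B3=S, B3=E, B4=F, B5=F, B6=F, B7=F, B8=E
input #2 (k=4, n=3, q=6): covers B1=F, B2=F, B3=S, B4=F, B5=T, B6=F, B7=F, B8=E
input #3 (k=4, n=3, q=2): covers B1=F, B2=T, B2=F, B3=S, B3=E, B4=F, B5=T, B6=F, B7=T, B8=E
input #4 (k=1, n=3, q=2): covers B1=F, B2=F, B3=E, B4=F, B5=T, B6=F, B7=T, B8=S
input #5 (k=4, n=2, q=3): covers B1=F, B2=T, B2=F, B3=S, B3=E, B4=F, B5=F, B6=F, B7=T, B8=E
the full pool covers 14 outcomes: B1=T, B1=F, B2=T, B2=F, B3=S, B3=E, B4=F, B5=T, B5=F, B6=F, B7=T, B7=F, B8=S, B8=E
checked all size-1 subsets: none covers 14 outcomes (max 10/14)
the canonical winner is {1, 4}: size 2, full 14-outcome coverage, earliest index list among size-2 covers
Answer: 2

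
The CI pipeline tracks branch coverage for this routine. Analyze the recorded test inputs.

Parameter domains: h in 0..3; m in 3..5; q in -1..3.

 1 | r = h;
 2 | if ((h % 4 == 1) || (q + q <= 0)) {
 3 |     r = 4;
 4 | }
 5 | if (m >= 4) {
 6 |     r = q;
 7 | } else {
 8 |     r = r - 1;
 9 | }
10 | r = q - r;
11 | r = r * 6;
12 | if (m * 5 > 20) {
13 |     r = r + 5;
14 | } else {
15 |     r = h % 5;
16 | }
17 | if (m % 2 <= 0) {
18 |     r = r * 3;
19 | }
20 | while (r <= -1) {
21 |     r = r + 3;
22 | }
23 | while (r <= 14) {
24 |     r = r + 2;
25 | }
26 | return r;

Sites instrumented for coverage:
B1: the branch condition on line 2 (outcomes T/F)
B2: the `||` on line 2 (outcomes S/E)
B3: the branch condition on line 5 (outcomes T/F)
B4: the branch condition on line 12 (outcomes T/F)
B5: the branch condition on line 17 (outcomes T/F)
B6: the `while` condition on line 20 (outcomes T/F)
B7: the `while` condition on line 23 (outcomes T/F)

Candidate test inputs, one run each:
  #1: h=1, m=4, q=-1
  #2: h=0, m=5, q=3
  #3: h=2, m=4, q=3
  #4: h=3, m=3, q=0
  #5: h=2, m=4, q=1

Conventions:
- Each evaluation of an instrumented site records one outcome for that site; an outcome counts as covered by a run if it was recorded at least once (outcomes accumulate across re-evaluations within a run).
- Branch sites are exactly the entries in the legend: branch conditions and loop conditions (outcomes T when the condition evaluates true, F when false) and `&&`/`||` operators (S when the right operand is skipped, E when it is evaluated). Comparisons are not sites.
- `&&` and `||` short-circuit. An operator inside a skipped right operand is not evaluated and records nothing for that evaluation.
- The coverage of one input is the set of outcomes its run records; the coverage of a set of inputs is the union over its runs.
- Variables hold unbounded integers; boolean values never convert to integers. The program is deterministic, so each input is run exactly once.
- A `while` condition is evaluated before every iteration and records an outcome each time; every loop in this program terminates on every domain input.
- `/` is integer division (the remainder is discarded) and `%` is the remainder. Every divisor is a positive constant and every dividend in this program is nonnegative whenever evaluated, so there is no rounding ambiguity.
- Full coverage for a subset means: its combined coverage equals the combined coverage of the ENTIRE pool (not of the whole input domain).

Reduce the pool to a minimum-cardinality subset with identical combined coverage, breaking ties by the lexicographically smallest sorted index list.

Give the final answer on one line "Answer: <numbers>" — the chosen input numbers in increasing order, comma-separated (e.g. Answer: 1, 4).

input #1, h=1, m=4, q=-1: events B2->S, B1->T, B3->T, B4->F, B5->T, B6->F, B7->T, B7->T, B7->T, B7->T, B7->T, B7->T, B7->F; outcomes B1=T, B2=S, B3=T, B4=F, B5=T, B6=F, B7=T, B7=F
input #2, h=0, m=5, q=3: events B2->E, B1->F, B3->T, B4->T, B5->F, B6->F, B7->T, B7->T, B7->T, B7->T, B7->T, B7->F; outcomes B1=F, B2=E, B3=T, B4=T, B5=F, B6=F, B7=T, B7=F
input #3, h=2, m=4, q=3: events B2->E, B1->F, B3->T, B4->F, B5->T, B6->F, B7->T, B7->T, B7->T, B7->T, B7->T, B7->F; outcomes B1=F, B2=E, B3=T, B4=F, B5=T, B6=F, B7=T, B7=F
input #4, h=3, m=3, q=0: events B2->E, B1->T, B3->F, B4->F, B5->F, B6->F, B7->T, B7->T, B7->T, B7->T, B7->T, B7->T, B7->F; outcomes B1=T, B2=E, B3=F, B4=F, B5=F, B6=F, B7=T, B7=F
input #5, h=2, m=4, q=1: events B2->E, B1->F, B3->T, B4->F, B5->T, B6->F, B7->T, B7->T, B7->T, B7->T, B7->T, B7->F; outcomes B1=F, B2=E, B3=T, B4=F, B5=T, B6=F, B7=T, B7=F
pool-wide coverage (13 outcomes): B1=T, B1=F, B2=S, B2=E, B3=T, B3=F, B4=T, B4=F, B5=T, B5=F, B6=F, B7=T, B7=F
every size-1 subset falls short of the 13 outcomes (best: 8/13)
every size-2 subset falls short of the 13 outcomes (best: 12/13)
size 3: inputs {1, 2, 4} cover all 13 outcomes, and no lexicographically smaller subset of this size does

Answer: 1, 2, 4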